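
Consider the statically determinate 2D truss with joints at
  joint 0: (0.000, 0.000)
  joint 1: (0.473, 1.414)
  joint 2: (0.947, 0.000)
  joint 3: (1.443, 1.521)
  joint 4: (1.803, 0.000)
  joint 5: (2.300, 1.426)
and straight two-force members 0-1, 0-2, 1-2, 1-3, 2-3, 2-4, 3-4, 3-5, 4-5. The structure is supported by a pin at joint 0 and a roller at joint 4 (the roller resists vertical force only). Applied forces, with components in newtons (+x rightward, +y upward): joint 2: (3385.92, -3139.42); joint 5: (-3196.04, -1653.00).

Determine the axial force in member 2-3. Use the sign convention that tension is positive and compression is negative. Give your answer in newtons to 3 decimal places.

N=6 nodes, M=9 members, R=3 reactions → 2N=12, M+R=12
member 0 (0-1): L=1.4910, (cx,cy)=(0.3172,0.9483)
member 1 (0-2): L=0.9470, (cx,cy)=(1.0000,0.0000)
member 2 (1-2): L=1.4913, (cx,cy)=(0.3178,-0.9481)
member 3 (1-3): L=0.9759, (cx,cy)=(0.9940,0.1096)
member 4 (2-3): L=1.5998, (cx,cy)=(0.3100,0.9507)
member 5 (2-4): L=0.8560, (cx,cy)=(1.0000,0.0000)
member 6 (3-4): L=1.5630, (cx,cy)=(0.2303,-0.9731)
member 7 (3-5): L=0.8622, (cx,cy)=(0.9939,-0.1102)
member 8 (4-5): L=1.5101, (cx,cy)=(0.3291,0.9443)
solve A·x = −loads:
  F[0-1] = -3756.6330 N (compression)
  F[0-2] = +1381.6103 N (tension)
  F[1-2] = +3489.7416 N (tension)
  F[1-3] = -2314.8544 N (compression)
  F[2-3] = -178.1406 N (compression)
  F[2-4] = -839.9127 N (compression)
  F[3-4] = +722.2106 N (tension)
  F[3-5] = -2537.9199 N (compression)
  F[4-5] = -2046.6360 N (compression)
  Rx@0 = -189.8800 N
  Ry@0 = +3562.5932 N
  Ry@4 = +1229.8268 N

-178.141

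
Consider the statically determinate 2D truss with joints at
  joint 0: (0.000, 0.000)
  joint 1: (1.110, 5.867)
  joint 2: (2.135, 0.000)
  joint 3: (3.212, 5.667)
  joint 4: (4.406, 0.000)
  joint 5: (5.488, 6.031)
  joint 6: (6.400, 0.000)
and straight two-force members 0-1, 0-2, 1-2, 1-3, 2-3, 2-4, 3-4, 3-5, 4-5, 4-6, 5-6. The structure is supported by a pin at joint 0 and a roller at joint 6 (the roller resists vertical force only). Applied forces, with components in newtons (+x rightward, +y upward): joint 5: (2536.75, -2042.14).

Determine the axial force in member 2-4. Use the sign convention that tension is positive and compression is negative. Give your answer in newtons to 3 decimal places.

N=7 nodes, M=11 members, R=3 reactions → 2N=14, M+R=14
member 0 (0-1): L=5.9711, (cx,cy)=(0.1859,0.9826)
member 1 (0-2): L=2.1350, (cx,cy)=(1.0000,0.0000)
member 2 (1-2): L=5.9559, (cx,cy)=(0.1721,-0.9851)
member 3 (1-3): L=2.1115, (cx,cy)=(0.9955,-0.0947)
member 4 (2-3): L=5.7684, (cx,cy)=(0.1867,0.9824)
member 5 (2-4): L=2.2710, (cx,cy)=(1.0000,0.0000)
member 6 (3-4): L=5.7914, (cx,cy)=(0.2062,-0.9785)
member 7 (3-5): L=2.3049, (cx,cy)=(0.9875,0.1579)
member 8 (4-5): L=6.1273, (cx,cy)=(0.1766,0.9843)
member 9 (4-6): L=1.9940, (cx,cy)=(1.0000,0.0000)
member 10 (5-6): L=6.0996, (cx,cy)=(0.1495,-0.9888)
solve A·x = −loads:
  F[0-1] = +2136.7300 N (tension)
  F[0-2] = +2139.5404 N (tension)
  F[1-2] = -2206.3265 N (compression)
  F[1-3] = +780.4257 N (tension)
  F[2-3] = +2212.3088 N (tension)
  F[2-4] = +1346.7822 N (tension)
  F[3-4] = -1887.4889 N (compression)
  F[3-5] = +1599.1733 N (tension)
  F[4-5] = +1876.4276 N (tension)
  F[4-6] = +626.2912 N (tension)
  F[5-6] = -4188.7114 N (compression)
  Rx@0 = -2536.7500 N
  Ry@0 = -2099.4856 N
  Ry@6 = +4141.6256 N

1346.782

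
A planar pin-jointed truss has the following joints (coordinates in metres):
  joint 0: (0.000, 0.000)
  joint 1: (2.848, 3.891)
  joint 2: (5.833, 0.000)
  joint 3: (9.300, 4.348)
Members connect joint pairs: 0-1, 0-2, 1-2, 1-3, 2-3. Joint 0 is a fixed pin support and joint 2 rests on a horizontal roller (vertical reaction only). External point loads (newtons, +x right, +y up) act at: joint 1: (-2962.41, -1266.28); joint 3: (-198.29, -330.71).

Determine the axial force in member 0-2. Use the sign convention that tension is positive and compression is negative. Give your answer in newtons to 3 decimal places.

-1275.664

N=4 nodes, M=5 members, R=3 reactions → 2N=8, M+R=8
member 0 (0-1): L=4.8219, (cx,cy)=(0.5906,0.8069)
member 1 (0-2): L=5.8330, (cx,cy)=(1.0000,0.0000)
member 2 (1-2): L=4.9041, (cx,cy)=(0.6087,-0.7934)
member 3 (1-3): L=6.4682, (cx,cy)=(0.9975,0.0707)
member 4 (2-3): L=5.5610, (cx,cy)=(0.6234,0.7819)
solve A·x = −loads:
  F[0-1] = -3191.5403 N (compression)
  F[0-2] = -1275.6641 N (compression)
  F[1-2] = +1656.1331 N (tension)
  F[1-3] = +69.5001 N (tension)
  F[2-3] = -429.2547 N (compression)
  Rx@0 = +3160.7000 N
  Ry@0 = +2575.3774 N
  Ry@2 = -978.3874 N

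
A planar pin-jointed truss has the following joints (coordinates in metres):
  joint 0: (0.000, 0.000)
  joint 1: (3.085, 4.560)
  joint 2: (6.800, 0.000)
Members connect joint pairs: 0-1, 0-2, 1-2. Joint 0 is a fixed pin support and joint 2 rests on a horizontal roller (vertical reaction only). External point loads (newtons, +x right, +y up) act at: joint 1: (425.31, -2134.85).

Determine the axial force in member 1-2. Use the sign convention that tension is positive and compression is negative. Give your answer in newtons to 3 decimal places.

N=3 nodes, M=3 members, R=3 reactions → 2N=6, M+R=6
member 0 (0-1): L=5.5055, (cx,cy)=(0.5603,0.8283)
member 1 (0-2): L=6.8000, (cx,cy)=(1.0000,0.0000)
member 2 (1-2): L=5.8817, (cx,cy)=(0.6316,-0.7753)
solve A·x = −loads:
  F[0-1] = -1063.8113 N (compression)
  F[0-2] = +1021.4124 N (tension)
  F[1-2] = -1617.1410 N (compression)
  Rx@0 = -425.3100 N
  Ry@0 = +881.1109 N
  Ry@2 = +1253.7391 N

-1617.141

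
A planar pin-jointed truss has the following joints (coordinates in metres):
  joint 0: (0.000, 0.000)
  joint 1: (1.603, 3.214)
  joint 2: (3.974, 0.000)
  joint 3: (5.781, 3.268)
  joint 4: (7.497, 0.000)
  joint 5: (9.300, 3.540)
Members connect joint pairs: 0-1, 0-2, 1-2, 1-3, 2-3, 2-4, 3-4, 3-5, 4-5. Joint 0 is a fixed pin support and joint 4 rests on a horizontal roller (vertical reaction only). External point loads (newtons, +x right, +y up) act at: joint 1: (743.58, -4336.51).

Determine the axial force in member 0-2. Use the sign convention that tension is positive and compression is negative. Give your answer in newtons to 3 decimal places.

N=6 nodes, M=9 members, R=3 reactions → 2N=12, M+R=12
member 0 (0-1): L=3.5916, (cx,cy)=(0.4463,0.8949)
member 1 (0-2): L=3.9740, (cx,cy)=(1.0000,0.0000)
member 2 (1-2): L=3.9939, (cx,cy)=(0.5937,-0.8047)
member 3 (1-3): L=4.1783, (cx,cy)=(0.9999,0.0129)
member 4 (2-3): L=3.7343, (cx,cy)=(0.4839,0.8751)
member 5 (2-4): L=3.5230, (cx,cy)=(1.0000,0.0000)
member 6 (3-4): L=3.6911, (cx,cy)=(0.4649,-0.8854)
member 7 (3-5): L=3.5295, (cx,cy)=(0.9970,0.0771)
member 8 (4-5): L=3.9727, (cx,cy)=(0.4538,0.8911)
solve A·x = −loads:
  F[0-1] = -3453.5724 N (compression)
  F[0-2] = +2284.9867 N (tension)
  F[1-2] = -1570.0946 N (compression)
  F[1-3] = -1353.0105 N (compression)
  F[2-3] = +1443.7771 N (tension)
  F[2-4] = +654.2665 N (tension)
  F[3-4] = -1407.3345 N (compression)
  F[3-5] = +0.0000 N (tension)
  F[4-5] = -0.0000 N (compression)
  Rx@0 = -743.5800 N
  Ry@0 = +3090.5060 N
  Ry@4 = +1246.0040 N

2284.987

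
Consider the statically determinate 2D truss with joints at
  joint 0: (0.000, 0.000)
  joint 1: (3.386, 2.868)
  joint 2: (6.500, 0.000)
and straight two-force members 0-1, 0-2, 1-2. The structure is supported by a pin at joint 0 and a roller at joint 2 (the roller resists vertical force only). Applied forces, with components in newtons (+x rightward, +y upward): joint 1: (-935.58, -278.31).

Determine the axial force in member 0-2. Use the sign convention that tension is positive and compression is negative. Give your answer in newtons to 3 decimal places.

N=3 nodes, M=3 members, R=3 reactions → 2N=6, M+R=6
member 0 (0-1): L=4.4374, (cx,cy)=(0.7631,0.6463)
member 1 (0-2): L=6.5000, (cx,cy)=(1.0000,0.0000)
member 2 (1-2): L=4.2335, (cx,cy)=(0.7356,-0.6775)
solve A·x = −loads:
  F[0-1] = -844.9893 N (compression)
  F[0-2] = -290.8013 N (compression)
  F[1-2] = +395.3449 N (tension)
  Rx@0 = +935.5800 N
  Ry@0 = +546.1386 N
  Ry@2 = -267.8286 N

-290.801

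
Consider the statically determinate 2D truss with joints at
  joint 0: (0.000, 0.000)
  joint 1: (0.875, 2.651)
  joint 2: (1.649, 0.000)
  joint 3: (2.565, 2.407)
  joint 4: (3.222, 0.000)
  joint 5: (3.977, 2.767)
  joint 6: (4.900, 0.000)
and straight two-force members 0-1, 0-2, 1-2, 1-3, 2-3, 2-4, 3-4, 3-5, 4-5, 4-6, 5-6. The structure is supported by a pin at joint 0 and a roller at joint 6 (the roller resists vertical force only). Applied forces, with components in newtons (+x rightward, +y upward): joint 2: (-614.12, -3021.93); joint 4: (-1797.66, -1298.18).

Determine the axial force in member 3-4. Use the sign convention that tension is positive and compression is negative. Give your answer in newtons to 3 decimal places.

N=7 nodes, M=11 members, R=3 reactions → 2N=14, M+R=14
member 0 (0-1): L=2.7917, (cx,cy)=(0.3134,0.9496)
member 1 (0-2): L=1.6490, (cx,cy)=(1.0000,0.0000)
member 2 (1-2): L=2.7617, (cx,cy)=(0.2803,-0.9599)
member 3 (1-3): L=1.7075, (cx,cy)=(0.9897,-0.1429)
member 4 (2-3): L=2.5754, (cx,cy)=(0.3557,0.9346)
member 5 (2-4): L=1.5730, (cx,cy)=(1.0000,0.0000)
member 6 (3-4): L=2.4951, (cx,cy)=(0.2633,-0.9647)
member 7 (3-5): L=1.4572, (cx,cy)=(0.9690,0.2471)
member 8 (4-5): L=2.8682, (cx,cy)=(0.2632,0.9647)
member 9 (4-6): L=1.6780, (cx,cy)=(1.0000,0.0000)
member 10 (5-6): L=2.9169, (cx,cy)=(0.3164,-0.9486)
solve A·x = −loads:
  F[0-1] = -2579.4980 N (compression)
  F[0-2] = -1603.2818 N (compression)
  F[1-2] = +2791.0425 N (tension)
  F[1-3] = -1607.2214 N (compression)
  F[2-3] = +366.7242 N (tension)
  F[2-4] = -337.3663 N (compression)
  F[3-4] = -915.5691 N (compression)
  F[3-5] = -1258.2076 N (compression)
  F[4-5] = +2261.1854 N (tension)
  F[4-6] = +623.9812 N (tension)
  F[5-6] = -1971.9192 N (compression)
  Rx@0 = +2411.7800 N
  Ry@0 = +2449.5185 N
  Ry@6 = +1870.5915 N

-915.569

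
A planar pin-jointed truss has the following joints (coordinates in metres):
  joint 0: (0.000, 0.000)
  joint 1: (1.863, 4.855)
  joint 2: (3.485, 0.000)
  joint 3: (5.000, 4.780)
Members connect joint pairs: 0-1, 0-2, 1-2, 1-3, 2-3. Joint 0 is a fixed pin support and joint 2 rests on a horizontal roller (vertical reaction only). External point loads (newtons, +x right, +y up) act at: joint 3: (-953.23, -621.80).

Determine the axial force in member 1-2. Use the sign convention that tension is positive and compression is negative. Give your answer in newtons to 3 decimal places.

1112.400

N=4 nodes, M=5 members, R=3 reactions → 2N=8, M+R=8
member 0 (0-1): L=5.2002, (cx,cy)=(0.3583,0.9336)
member 1 (0-2): L=3.4850, (cx,cy)=(1.0000,0.0000)
member 2 (1-2): L=5.1188, (cx,cy)=(0.3169,-0.9485)
member 3 (1-3): L=3.1379, (cx,cy)=(0.9997,-0.0239)
member 4 (2-3): L=5.0143, (cx,cy)=(0.3021,0.9533)
solve A·x = −loads:
  F[0-1] = -1110.8705 N (compression)
  F[0-2] = -555.2525 N (compression)
  F[1-2] = +1112.4004 N (tension)
  F[1-3] = -750.6809 N (compression)
  F[2-3] = -671.1060 N (compression)
  Rx@0 = +953.2300 N
  Ry@0 = +1037.1341 N
  Ry@2 = -415.3341 N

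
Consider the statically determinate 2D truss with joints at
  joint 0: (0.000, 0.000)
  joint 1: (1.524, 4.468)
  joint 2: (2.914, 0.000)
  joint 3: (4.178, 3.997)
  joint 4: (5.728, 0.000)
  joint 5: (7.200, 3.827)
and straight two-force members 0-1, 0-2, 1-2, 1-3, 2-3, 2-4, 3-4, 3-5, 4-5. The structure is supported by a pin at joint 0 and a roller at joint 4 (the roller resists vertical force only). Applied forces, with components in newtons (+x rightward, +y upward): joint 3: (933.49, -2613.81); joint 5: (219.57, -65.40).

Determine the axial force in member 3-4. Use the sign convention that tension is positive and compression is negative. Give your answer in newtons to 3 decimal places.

N=6 nodes, M=9 members, R=3 reactions → 2N=12, M+R=12
member 0 (0-1): L=4.7208, (cx,cy)=(0.3228,0.9465)
member 1 (0-2): L=2.9140, (cx,cy)=(1.0000,0.0000)
member 2 (1-2): L=4.6792, (cx,cy)=(0.2971,-0.9549)
member 3 (1-3): L=2.6955, (cx,cy)=(0.9846,-0.1747)
member 4 (2-3): L=4.1921, (cx,cy)=(0.3015,0.9535)
member 5 (2-4): L=2.8140, (cx,cy)=(1.0000,0.0000)
member 6 (3-4): L=4.2870, (cx,cy)=(0.3616,-0.9324)
member 7 (3-5): L=3.0268, (cx,cy)=(0.9984,-0.0562)
member 8 (4-5): L=4.1003, (cx,cy)=(0.3590,0.9333)
solve A·x = −loads:
  F[0-1] = +113.6842 N (tension)
  F[0-2] = +1116.3594 N (tension)
  F[1-2] = -126.4885 N (compression)
  F[1-3] = +75.4356 N (tension)
  F[2-3] = +126.6741 N (tension)
  F[2-4] = +1040.5903 N (tension)
  F[3-4] = -2933.3215 N (compression)
  F[3-5] = +239.9208 N (tension)
  F[4-5] = -55.6333 N (compression)
  Rx@0 = -1153.0600 N
  Ry@0 = -107.5973 N
  Ry@4 = +2786.8073 N

-2933.321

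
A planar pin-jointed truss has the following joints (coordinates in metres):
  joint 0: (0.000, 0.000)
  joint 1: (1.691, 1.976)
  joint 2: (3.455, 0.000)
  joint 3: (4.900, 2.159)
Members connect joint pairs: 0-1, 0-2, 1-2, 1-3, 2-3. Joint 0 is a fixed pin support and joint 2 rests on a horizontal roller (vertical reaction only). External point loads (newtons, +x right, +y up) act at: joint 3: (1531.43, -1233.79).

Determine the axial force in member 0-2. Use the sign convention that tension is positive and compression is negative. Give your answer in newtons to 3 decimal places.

270.890

N=4 nodes, M=5 members, R=3 reactions → 2N=8, M+R=8
member 0 (0-1): L=2.6008, (cx,cy)=(0.6502,0.7598)
member 1 (0-2): L=3.4550, (cx,cy)=(1.0000,0.0000)
member 2 (1-2): L=2.6488, (cx,cy)=(0.6660,-0.7460)
member 3 (1-3): L=3.2142, (cx,cy)=(0.9984,0.0569)
member 4 (2-3): L=2.5979, (cx,cy)=(0.5562,0.8310)
solve A·x = −loads:
  F[0-1] = +1938.7276 N (tension)
  F[0-2] = +270.8896 N (tension)
  F[1-2] = -1787.1962 N (compression)
  F[1-3] = +2454.7157 N (tension)
  F[2-3] = -1652.8021 N (compression)
  Rx@0 = -1531.4300 N
  Ry@0 = -1472.9910 N
  Ry@2 = +2706.7810 N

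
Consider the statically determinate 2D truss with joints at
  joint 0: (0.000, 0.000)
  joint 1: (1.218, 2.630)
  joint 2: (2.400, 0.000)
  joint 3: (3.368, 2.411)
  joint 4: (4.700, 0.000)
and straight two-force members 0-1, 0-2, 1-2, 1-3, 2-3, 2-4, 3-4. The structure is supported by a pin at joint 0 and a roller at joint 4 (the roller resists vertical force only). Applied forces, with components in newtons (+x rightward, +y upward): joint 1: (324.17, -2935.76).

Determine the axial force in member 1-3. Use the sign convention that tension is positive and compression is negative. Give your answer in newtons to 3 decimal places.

N=5 nodes, M=7 members, R=3 reactions → 2N=10, M+R=10
member 0 (0-1): L=2.8983, (cx,cy)=(0.4202,0.9074)
member 1 (0-2): L=2.4000, (cx,cy)=(1.0000,0.0000)
member 2 (1-2): L=2.8834, (cx,cy)=(0.4099,-0.9121)
member 3 (1-3): L=2.1611, (cx,cy)=(0.9949,-0.1013)
member 4 (2-3): L=2.5981, (cx,cy)=(0.3726,0.9280)
member 5 (2-4): L=2.3000, (cx,cy)=(1.0000,0.0000)
member 6 (3-4): L=2.7545, (cx,cy)=(0.4836,-0.8753)
solve A·x = −loads:
  F[0-1] = -2196.9742 N (compression)
  F[0-2] = +1247.4250 N (tension)
  F[1-2] = -936.5468 N (compression)
  F[1-3] = -867.9726 N (compression)
  F[2-3] = +920.5184 N (tension)
  F[2-4] = +520.5332 N (tension)
  F[3-4] = -1076.4241 N (compression)
  Rx@0 = -324.1700 N
  Ry@0 = +1993.5637 N
  Ry@4 = +942.1963 N

-867.973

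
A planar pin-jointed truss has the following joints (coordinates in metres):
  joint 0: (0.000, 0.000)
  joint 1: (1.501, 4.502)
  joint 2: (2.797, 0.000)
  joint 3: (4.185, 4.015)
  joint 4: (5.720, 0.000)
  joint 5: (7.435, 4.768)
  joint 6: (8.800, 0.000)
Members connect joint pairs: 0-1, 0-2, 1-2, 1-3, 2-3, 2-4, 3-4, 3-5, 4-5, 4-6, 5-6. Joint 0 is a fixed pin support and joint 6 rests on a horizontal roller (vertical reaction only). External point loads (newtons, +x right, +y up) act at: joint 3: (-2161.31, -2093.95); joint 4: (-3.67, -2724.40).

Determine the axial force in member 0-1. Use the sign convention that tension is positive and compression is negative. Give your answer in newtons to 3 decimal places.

-3202.164

N=7 nodes, M=11 members, R=3 reactions → 2N=14, M+R=14
member 0 (0-1): L=4.7456, (cx,cy)=(0.3163,0.9487)
member 1 (0-2): L=2.7970, (cx,cy)=(1.0000,0.0000)
member 2 (1-2): L=4.6848, (cx,cy)=(0.2766,-0.9610)
member 3 (1-3): L=2.7278, (cx,cy)=(0.9839,-0.1785)
member 4 (2-3): L=4.2481, (cx,cy)=(0.3267,0.9451)
member 5 (2-4): L=2.9230, (cx,cy)=(1.0000,0.0000)
member 6 (3-4): L=4.2984, (cx,cy)=(0.3571,-0.9341)
member 7 (3-5): L=3.3361, (cx,cy)=(0.9742,0.2257)
member 8 (4-5): L=5.0671, (cx,cy)=(0.3385,0.9410)
member 9 (4-6): L=3.0800, (cx,cy)=(1.0000,0.0000)
member 10 (5-6): L=4.9595, (cx,cy)=(0.2752,-0.9614)
solve A·x = −loads:
  F[0-1] = -3202.1637 N (compression)
  F[0-2] = -1152.1645 N (compression)
  F[1-2] = +3537.1264 N (tension)
  F[1-3] = -2023.8320 N (compression)
  F[2-3] = -3596.4707 N (compression)
  F[2-4] = +1001.4147 N (tension)
  F[3-4] = +699.2031 N (tension)
  F[3-5] = -1288.0142 N (compression)
  F[4-5] = +2201.2148 N (tension)
  F[4-6] = +509.7503 N (tension)
  F[5-6] = -1852.1081 N (compression)
  Rx@0 = +2164.9800 N
  Ry@0 = +3037.7717 N
  Ry@6 = +1780.5783 N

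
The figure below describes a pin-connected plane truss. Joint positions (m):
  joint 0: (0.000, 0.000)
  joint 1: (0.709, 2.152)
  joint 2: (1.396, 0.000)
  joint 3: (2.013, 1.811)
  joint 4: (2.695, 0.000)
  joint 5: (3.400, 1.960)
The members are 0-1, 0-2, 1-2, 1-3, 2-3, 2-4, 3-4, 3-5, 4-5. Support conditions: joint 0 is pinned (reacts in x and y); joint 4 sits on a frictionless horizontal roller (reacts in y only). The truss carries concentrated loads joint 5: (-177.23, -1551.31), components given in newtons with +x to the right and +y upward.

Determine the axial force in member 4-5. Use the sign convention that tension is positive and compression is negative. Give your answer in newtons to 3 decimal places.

N=6 nodes, M=9 members, R=3 reactions → 2N=12, M+R=12
member 0 (0-1): L=2.2658, (cx,cy)=(0.3129,0.9498)
member 1 (0-2): L=1.3960, (cx,cy)=(1.0000,0.0000)
member 2 (1-2): L=2.2590, (cx,cy)=(0.3041,-0.9526)
member 3 (1-3): L=1.3478, (cx,cy)=(0.9675,-0.2530)
member 4 (2-3): L=1.9132, (cx,cy)=(0.3225,0.9466)
member 5 (2-4): L=1.2990, (cx,cy)=(1.0000,0.0000)
member 6 (3-4): L=1.9352, (cx,cy)=(0.3524,-0.9358)
member 7 (3-5): L=1.3950, (cx,cy)=(0.9943,0.1068)
member 8 (4-5): L=2.0829, (cx,cy)=(0.3385,0.9410)
solve A·x = −loads:
  F[0-1] = +291.5633 N (tension)
  F[0-2] = -268.4647 N (compression)
  F[1-2] = -344.4931 N (compression)
  F[1-3] = +202.5918 N (tension)
  F[2-3] = +346.6996 N (tension)
  F[2-4] = -485.0392 N (compression)
  F[3-4] = -250.4412 N (compression)
  F[3-5] = +398.3499 N (tension)
  F[4-5] = -1693.8296 N (compression)
  Rx@0 = +177.2300 N
  Ry@0 = -276.9212 N
  Ry@4 = +1828.2312 N

-1693.830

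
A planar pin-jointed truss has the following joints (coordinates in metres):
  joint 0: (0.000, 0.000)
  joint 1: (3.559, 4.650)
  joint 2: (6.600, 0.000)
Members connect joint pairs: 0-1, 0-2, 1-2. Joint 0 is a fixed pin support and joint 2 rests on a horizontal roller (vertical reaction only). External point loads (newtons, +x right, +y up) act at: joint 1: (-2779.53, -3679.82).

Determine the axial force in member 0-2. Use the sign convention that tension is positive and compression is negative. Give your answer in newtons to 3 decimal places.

N=3 nodes, M=3 members, R=3 reactions → 2N=6, M+R=6
member 0 (0-1): L=5.8557, (cx,cy)=(0.6078,0.7941)
member 1 (0-2): L=6.6000, (cx,cy)=(1.0000,0.0000)
member 2 (1-2): L=5.5561, (cx,cy)=(0.5473,-0.8369)
solve A·x = −loads:
  F[0-1] = -4601.1916 N (compression)
  F[0-2] = +17.0099 N (tension)
  F[1-2] = -31.0781 N (compression)
  Rx@0 = +2779.5300 N
  Ry@0 = +3653.8102 N
  Ry@2 = +26.0098 N

17.010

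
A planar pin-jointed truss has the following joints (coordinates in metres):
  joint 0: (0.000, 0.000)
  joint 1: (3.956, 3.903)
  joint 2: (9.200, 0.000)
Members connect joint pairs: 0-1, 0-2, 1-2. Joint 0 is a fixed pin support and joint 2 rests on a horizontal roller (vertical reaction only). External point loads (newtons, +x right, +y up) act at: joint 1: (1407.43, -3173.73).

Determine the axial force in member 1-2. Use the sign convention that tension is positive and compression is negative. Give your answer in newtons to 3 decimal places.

N=3 nodes, M=3 members, R=3 reactions → 2N=6, M+R=6
member 0 (0-1): L=5.5573, (cx,cy)=(0.7119,0.7023)
member 1 (0-2): L=9.2000, (cx,cy)=(1.0000,0.0000)
member 2 (1-2): L=6.5370, (cx,cy)=(0.8022,-0.5971)
solve A·x = −loads:
  F[0-1] = -1725.6172 N (compression)
  F[0-2] = +2635.8265 N (tension)
  F[1-2] = -3285.7578 N (compression)
  Rx@0 = -1407.4300 N
  Ry@0 = +1211.9392 N
  Ry@2 = +1961.7908 N

-3285.758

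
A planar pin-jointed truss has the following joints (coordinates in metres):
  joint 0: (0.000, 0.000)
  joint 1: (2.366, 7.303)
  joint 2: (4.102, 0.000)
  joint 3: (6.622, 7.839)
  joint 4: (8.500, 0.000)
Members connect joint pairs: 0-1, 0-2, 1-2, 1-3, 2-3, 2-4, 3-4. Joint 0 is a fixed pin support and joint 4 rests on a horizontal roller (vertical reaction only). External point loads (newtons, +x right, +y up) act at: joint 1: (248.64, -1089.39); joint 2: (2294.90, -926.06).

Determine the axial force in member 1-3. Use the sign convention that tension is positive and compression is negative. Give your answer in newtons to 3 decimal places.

N=5 nodes, M=7 members, R=3 reactions → 2N=10, M+R=10
member 0 (0-1): L=7.6767, (cx,cy)=(0.3082,0.9513)
member 1 (0-2): L=4.1020, (cx,cy)=(1.0000,0.0000)
member 2 (1-2): L=7.5065, (cx,cy)=(0.2313,-0.9729)
member 3 (1-3): L=4.2896, (cx,cy)=(0.9922,0.1250)
member 4 (2-3): L=8.2341, (cx,cy)=(0.3060,0.9520)
member 5 (2-4): L=4.3980, (cx,cy)=(1.0000,0.0000)
member 6 (3-4): L=8.0608, (cx,cy)=(0.2330,-0.9725)
solve A·x = −loads:
  F[0-1] = -1105.4996 N (compression)
  F[0-2] = +2884.2608 N (tension)
  F[1-2] = -111.7050 N (compression)
  F[1-3] = -567.9786 N (compression)
  F[2-3] = +1086.8887 N (tension)
  F[2-4] = +230.8908 N (tension)
  F[3-4] = -991.0378 N (compression)
  Rx@0 = -2543.5400 N
  Ry@0 = +1051.6838 N
  Ry@4 = +963.7662 N

-567.979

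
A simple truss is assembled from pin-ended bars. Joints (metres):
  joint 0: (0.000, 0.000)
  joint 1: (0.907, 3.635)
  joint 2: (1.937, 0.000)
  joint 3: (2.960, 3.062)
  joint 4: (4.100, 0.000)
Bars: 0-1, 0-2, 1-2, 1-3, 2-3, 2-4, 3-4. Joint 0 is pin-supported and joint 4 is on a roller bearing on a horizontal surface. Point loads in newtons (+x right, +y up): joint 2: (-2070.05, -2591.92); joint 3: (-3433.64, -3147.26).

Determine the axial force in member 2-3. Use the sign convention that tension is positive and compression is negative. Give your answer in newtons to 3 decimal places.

N=5 nodes, M=7 members, R=3 reactions → 2N=10, M+R=10
member 0 (0-1): L=3.7464, (cx,cy)=(0.2421,0.9703)
member 1 (0-2): L=1.9370, (cx,cy)=(1.0000,0.0000)
member 2 (1-2): L=3.7781, (cx,cy)=(0.2726,-0.9621)
member 3 (1-3): L=2.1315, (cx,cy)=(0.9632,-0.2688)
member 4 (2-3): L=3.2284, (cx,cy)=(0.3169,0.9485)
member 5 (2-4): L=2.1630, (cx,cy)=(1.0000,0.0000)
member 6 (3-4): L=3.2673, (cx,cy)=(0.3489,-0.9372)
solve A·x = −loads:
  F[0-1] = -4954.2067 N (compression)
  F[0-2] = -4304.2965 N (compression)
  F[1-2] = +5802.9421 N (tension)
  F[1-3] = -2887.7119 N (compression)
  F[2-3] = -3153.7360 N (compression)
  F[2-4] = +347.1190 N (tension)
  F[3-4] = -994.8704 N (compression)
  Rx@0 = +5503.6900 N
  Ry@0 = +4806.8305 N
  Ry@4 = +932.3495 N

-3153.736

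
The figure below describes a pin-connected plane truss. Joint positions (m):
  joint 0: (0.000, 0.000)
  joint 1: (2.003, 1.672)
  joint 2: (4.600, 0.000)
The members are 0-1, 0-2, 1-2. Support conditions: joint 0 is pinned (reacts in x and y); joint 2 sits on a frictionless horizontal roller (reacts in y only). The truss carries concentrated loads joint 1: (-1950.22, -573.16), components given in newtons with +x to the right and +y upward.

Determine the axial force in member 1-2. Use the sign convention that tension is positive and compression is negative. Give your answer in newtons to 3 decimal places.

848.445

N=3 nodes, M=3 members, R=3 reactions → 2N=6, M+R=6
member 0 (0-1): L=2.6091, (cx,cy)=(0.7677,0.6408)
member 1 (0-2): L=4.6000, (cx,cy)=(1.0000,0.0000)
member 2 (1-2): L=3.0887, (cx,cy)=(0.8408,-0.5413)
solve A·x = −loads:
  F[0-1] = -1611.1242 N (compression)
  F[0-2] = -713.3809 N (compression)
  F[1-2] = +848.4448 N (tension)
  Rx@0 = +1950.2200 N
  Ry@0 = +1032.4488 N
  Ry@2 = -459.2888 N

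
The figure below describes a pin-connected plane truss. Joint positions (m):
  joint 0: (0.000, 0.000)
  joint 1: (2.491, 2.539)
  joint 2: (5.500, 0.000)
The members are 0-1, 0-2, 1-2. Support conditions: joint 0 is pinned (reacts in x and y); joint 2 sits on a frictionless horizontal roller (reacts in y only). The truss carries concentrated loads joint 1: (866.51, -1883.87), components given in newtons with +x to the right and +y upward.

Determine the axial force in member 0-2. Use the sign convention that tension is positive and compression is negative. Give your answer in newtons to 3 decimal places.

N=3 nodes, M=3 members, R=3 reactions → 2N=6, M+R=6
member 0 (0-1): L=3.5569, (cx,cy)=(0.7003,0.7138)
member 1 (0-2): L=5.5000, (cx,cy)=(1.0000,0.0000)
member 2 (1-2): L=3.9371, (cx,cy)=(0.7643,-0.6449)
solve A·x = −loads:
  F[0-1] = -883.4634 N (compression)
  F[0-2] = +1485.2234 N (tension)
  F[1-2] = -1943.3180 N (compression)
  Rx@0 = -866.5100 N
  Ry@0 = +630.6356 N
  Ry@2 = +1253.2344 N

1485.223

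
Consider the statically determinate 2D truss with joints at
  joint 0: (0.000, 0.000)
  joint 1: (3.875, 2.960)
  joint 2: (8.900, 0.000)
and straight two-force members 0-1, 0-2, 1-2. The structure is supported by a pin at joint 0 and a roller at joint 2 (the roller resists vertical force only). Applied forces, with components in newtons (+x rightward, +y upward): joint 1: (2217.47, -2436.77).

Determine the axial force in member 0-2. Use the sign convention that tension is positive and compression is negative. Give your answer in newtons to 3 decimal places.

N=3 nodes, M=3 members, R=3 reactions → 2N=6, M+R=6
member 0 (0-1): L=4.8762, (cx,cy)=(0.7947,0.6070)
member 1 (0-2): L=8.9000, (cx,cy)=(1.0000,0.0000)
member 2 (1-2): L=5.8320, (cx,cy)=(0.8616,-0.5075)
solve A·x = −loads:
  F[0-1] = -1051.5456 N (compression)
  F[0-2] = +3053.1100 N (tension)
  F[1-2] = -3543.4304 N (compression)
  Rx@0 = -2217.4700 N
  Ry@0 = +638.3211 N
  Ry@2 = +1798.4489 N

3053.110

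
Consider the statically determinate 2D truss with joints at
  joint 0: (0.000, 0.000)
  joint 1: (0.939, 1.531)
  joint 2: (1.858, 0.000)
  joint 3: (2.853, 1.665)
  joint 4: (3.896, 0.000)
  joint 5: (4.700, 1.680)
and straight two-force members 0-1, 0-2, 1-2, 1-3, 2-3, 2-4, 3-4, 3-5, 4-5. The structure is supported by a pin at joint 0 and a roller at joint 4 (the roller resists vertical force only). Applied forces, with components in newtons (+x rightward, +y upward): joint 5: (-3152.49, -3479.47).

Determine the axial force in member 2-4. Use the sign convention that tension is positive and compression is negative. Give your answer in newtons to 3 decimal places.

N=6 nodes, M=9 members, R=3 reactions → 2N=12, M+R=12
member 0 (0-1): L=1.7960, (cx,cy)=(0.5228,0.8524)
member 1 (0-2): L=1.8580, (cx,cy)=(1.0000,0.0000)
member 2 (1-2): L=1.7856, (cx,cy)=(0.5147,-0.8574)
member 3 (1-3): L=1.9187, (cx,cy)=(0.9976,0.0698)
member 4 (2-3): L=1.9397, (cx,cy)=(0.5130,0.8584)
member 5 (2-4): L=2.0380, (cx,cy)=(1.0000,0.0000)
member 6 (3-4): L=1.9647, (cx,cy)=(0.5309,-0.8475)
member 7 (3-5): L=1.8471, (cx,cy)=(1.0000,0.0081)
member 8 (4-5): L=1.8625, (cx,cy)=(0.4317,0.9020)
solve A·x = −loads:
  F[0-1] = -752.3655 N (compression)
  F[0-2] = -2759.1359 N (compression)
  F[1-2] = +687.0280 N (tension)
  F[1-3] = -748.7686 N (compression)
  F[2-3] = -686.2218 N (compression)
  F[2-4] = -2053.5326 N (compression)
  F[3-4] = +742.4839 N (tension)
  F[3-5] = -1493.1675 N (compression)
  F[4-5] = -3843.9548 N (compression)
  Rx@0 = +3152.4900 N
  Ry@0 = +641.3474 N
  Ry@4 = +2838.1226 N

-2053.533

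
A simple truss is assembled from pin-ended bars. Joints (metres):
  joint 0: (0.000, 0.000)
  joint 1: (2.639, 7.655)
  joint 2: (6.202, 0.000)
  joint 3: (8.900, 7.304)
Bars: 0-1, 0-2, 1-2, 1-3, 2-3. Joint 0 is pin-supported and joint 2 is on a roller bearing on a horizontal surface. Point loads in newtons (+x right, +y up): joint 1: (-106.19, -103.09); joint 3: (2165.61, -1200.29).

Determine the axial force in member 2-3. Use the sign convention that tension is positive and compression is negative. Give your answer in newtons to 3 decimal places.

N=4 nodes, M=5 members, R=3 reactions → 2N=8, M+R=8
member 0 (0-1): L=8.0971, (cx,cy)=(0.3259,0.9454)
member 1 (0-2): L=6.2020, (cx,cy)=(1.0000,0.0000)
member 2 (1-2): L=8.4436, (cx,cy)=(0.4220,-0.9066)
member 3 (1-3): L=6.2708, (cx,cy)=(0.9984,-0.0560)
member 4 (2-3): L=7.7864, (cx,cy)=(0.3465,0.9380)
solve A·x = −loads:
  F[0-1] = +3048.7315 N (tension)
  F[0-2] = +1065.7824 N (tension)
  F[1-2] = -3450.9467 N (compression)
  F[1-3] = +2560.0631 N (tension)
  F[2-3] = -1126.8009 N (compression)
  Rx@0 = -2059.4200 N
  Ry@0 = -2882.2644 N
  Ry@2 = +4185.6444 N

-1126.801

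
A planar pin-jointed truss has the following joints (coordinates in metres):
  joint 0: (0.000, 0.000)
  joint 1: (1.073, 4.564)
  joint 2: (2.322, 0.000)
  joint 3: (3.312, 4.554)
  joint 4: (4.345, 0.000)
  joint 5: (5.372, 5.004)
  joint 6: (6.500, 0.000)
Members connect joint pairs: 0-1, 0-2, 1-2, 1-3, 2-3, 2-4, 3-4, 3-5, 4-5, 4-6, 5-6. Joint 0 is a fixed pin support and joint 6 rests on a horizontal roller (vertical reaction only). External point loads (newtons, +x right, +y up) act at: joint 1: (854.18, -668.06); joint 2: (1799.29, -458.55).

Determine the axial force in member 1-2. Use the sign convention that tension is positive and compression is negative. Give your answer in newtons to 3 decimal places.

N=7 nodes, M=11 members, R=3 reactions → 2N=14, M+R=14
member 0 (0-1): L=4.6884, (cx,cy)=(0.2289,0.9735)
member 1 (0-2): L=2.3220, (cx,cy)=(1.0000,0.0000)
member 2 (1-2): L=4.7318, (cx,cy)=(0.2640,-0.9645)
member 3 (1-3): L=2.2390, (cx,cy)=(1.0000,-0.0045)
member 4 (2-3): L=4.6604, (cx,cy)=(0.2124,0.9772)
member 5 (2-4): L=2.0230, (cx,cy)=(1.0000,0.0000)
member 6 (3-4): L=4.6697, (cx,cy)=(0.2212,-0.9752)
member 7 (3-5): L=2.1086, (cx,cy)=(0.9770,0.2134)
member 8 (4-5): L=5.1083, (cx,cy)=(0.2010,0.9796)
member 9 (4-6): L=2.1550, (cx,cy)=(1.0000,0.0000)
member 10 (5-6): L=5.1296, (cx,cy)=(0.2199,-0.9755)
solve A·x = −loads:
  F[0-1] = -259.6460 N (compression)
  F[0-2] = +2712.8928 N (tension)
  F[1-2] = -426.8672 N (compression)
  F[1-3] = -800.9359 N (compression)
  F[2-3] = +890.6049 N (tension)
  F[2-4] = +611.7370 N (tension)
  F[3-4] = -984.3079 N (compression)
  F[3-5] = -403.2855 N (compression)
  F[4-5] = +979.9303 N (tension)
  F[4-6] = +196.9842 N (tension)
  F[5-6] = -895.7822 N (compression)
  Rx@0 = -2653.4700 N
  Ry@0 = +252.7548 N
  Ry@6 = +873.8552 N

-426.867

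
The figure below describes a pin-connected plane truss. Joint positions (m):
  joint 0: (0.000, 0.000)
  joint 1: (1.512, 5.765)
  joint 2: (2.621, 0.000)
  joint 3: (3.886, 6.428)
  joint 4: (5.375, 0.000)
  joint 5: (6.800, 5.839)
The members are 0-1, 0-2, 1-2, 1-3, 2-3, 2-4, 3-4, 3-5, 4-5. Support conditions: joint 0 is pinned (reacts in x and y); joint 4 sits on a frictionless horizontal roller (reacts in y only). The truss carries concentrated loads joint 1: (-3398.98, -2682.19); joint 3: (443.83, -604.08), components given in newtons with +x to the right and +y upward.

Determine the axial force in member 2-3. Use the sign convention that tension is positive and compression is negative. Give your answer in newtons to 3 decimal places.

-2993.841

N=6 nodes, M=9 members, R=3 reactions → 2N=12, M+R=12
member 0 (0-1): L=5.9600, (cx,cy)=(0.2537,0.9673)
member 1 (0-2): L=2.6210, (cx,cy)=(1.0000,0.0000)
member 2 (1-2): L=5.8707, (cx,cy)=(0.1889,-0.9820)
member 3 (1-3): L=2.4648, (cx,cy)=(0.9631,0.2690)
member 4 (2-3): L=6.5513, (cx,cy)=(0.1931,0.9812)
member 5 (2-4): L=2.7540, (cx,cy)=(1.0000,0.0000)
member 6 (3-4): L=6.5982, (cx,cy)=(0.2257,-0.9742)
member 7 (3-5): L=2.9729, (cx,cy)=(0.9802,-0.1981)
member 8 (4-5): L=6.0104, (cx,cy)=(0.2371,0.9715)
solve A·x = −loads:
  F[0-1] = -5386.0569 N (compression)
  F[0-2] = -1588.7499 N (compression)
  F[1-2] = +2991.3568 N (tension)
  F[1-3] = +1523.6542 N (tension)
  F[2-3] = -2993.8409 N (compression)
  F[2-4] = -445.5840 N (compression)
  F[3-4] = +1974.5160 N (tension)
  F[3-5] = +0.0000 N (tension)
  F[4-5] = -0.0000 N (compression)
  Rx@0 = +2955.1500 N
  Ry@0 = +5209.8522 N
  Ry@4 = -1923.5822 N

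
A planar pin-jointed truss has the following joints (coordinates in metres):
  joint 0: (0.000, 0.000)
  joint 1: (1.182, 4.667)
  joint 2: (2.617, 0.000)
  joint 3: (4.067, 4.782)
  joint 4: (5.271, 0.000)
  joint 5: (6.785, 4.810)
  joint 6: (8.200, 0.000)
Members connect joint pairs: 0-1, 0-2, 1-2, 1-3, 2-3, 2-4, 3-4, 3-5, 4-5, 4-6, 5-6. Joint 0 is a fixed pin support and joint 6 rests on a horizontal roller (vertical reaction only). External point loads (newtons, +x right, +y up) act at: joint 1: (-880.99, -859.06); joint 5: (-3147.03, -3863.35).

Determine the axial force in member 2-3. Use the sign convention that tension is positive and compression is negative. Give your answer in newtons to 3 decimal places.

-2980.803

N=7 nodes, M=11 members, R=3 reactions → 2N=14, M+R=14
member 0 (0-1): L=4.8144, (cx,cy)=(0.2455,0.9694)
member 1 (0-2): L=2.6170, (cx,cy)=(1.0000,0.0000)
member 2 (1-2): L=4.8826, (cx,cy)=(0.2939,-0.9558)
member 3 (1-3): L=2.8873, (cx,cy)=(0.9992,0.0398)
member 4 (2-3): L=4.9970, (cx,cy)=(0.2902,0.9570)
member 5 (2-4): L=2.6540, (cx,cy)=(1.0000,0.0000)
member 6 (3-4): L=4.9312, (cx,cy)=(0.2442,-0.9697)
member 7 (3-5): L=2.7181, (cx,cy)=(0.9999,0.0103)
member 8 (4-5): L=5.0426, (cx,cy)=(0.3002,0.9539)
member 9 (4-6): L=2.9290, (cx,cy)=(1.0000,0.0000)
member 10 (5-6): L=5.0138, (cx,cy)=(0.2822,-0.9593)
solve A·x = −loads:
  F[0-1] = -3867.6869 N (compression)
  F[0-2] = -3078.4419 N (compression)
  F[1-2] = +2984.3500 N (tension)
  F[1-3] = -946.4358 N (compression)
  F[2-3] = -2980.8031 N (compression)
  F[2-4] = -1336.3936 N (compression)
  F[3-4] = +2953.5532 N (tension)
  F[3-5] = -2531.9032 N (compression)
  F[4-5] = -3002.6981 N (compression)
  F[4-6] = +286.2662 N (tension)
  F[5-6] = -1014.3361 N (compression)
  Rx@0 = +4028.0200 N
  Ry@0 = +3749.3071 N
  Ry@6 = +973.1029 N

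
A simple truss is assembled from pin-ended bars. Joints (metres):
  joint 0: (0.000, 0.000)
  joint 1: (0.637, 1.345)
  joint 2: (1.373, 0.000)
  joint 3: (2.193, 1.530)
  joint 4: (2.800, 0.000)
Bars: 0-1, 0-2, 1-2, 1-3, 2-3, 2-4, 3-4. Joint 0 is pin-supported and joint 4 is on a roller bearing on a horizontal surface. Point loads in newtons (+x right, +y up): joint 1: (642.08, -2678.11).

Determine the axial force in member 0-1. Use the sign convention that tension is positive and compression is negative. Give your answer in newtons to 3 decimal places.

-1947.865

N=5 nodes, M=7 members, R=3 reactions → 2N=10, M+R=10
member 0 (0-1): L=1.4882, (cx,cy)=(0.4280,0.9038)
member 1 (0-2): L=1.3730, (cx,cy)=(1.0000,0.0000)
member 2 (1-2): L=1.5332, (cx,cy)=(0.4800,-0.8772)
member 3 (1-3): L=1.5670, (cx,cy)=(0.9930,0.1181)
member 4 (2-3): L=1.7359, (cx,cy)=(0.4724,0.8814)
member 5 (2-4): L=1.4270, (cx,cy)=(1.0000,0.0000)
member 6 (3-4): L=1.6460, (cx,cy)=(0.3688,-0.9295)
solve A·x = −loads:
  F[0-1] = -1947.8646 N (compression)
  F[0-2] = +1475.8217 N (tension)
  F[1-2] = -1170.0103 N (compression)
  F[1-3] = -920.6088 N (compression)
  F[2-3] = +1164.5045 N (tension)
  F[2-4] = +364.0801 N (tension)
  F[3-4] = -987.2808 N (compression)
  Rx@0 = -642.0800 N
  Ry@0 = +1760.4123 N
  Ry@4 = +917.6977 N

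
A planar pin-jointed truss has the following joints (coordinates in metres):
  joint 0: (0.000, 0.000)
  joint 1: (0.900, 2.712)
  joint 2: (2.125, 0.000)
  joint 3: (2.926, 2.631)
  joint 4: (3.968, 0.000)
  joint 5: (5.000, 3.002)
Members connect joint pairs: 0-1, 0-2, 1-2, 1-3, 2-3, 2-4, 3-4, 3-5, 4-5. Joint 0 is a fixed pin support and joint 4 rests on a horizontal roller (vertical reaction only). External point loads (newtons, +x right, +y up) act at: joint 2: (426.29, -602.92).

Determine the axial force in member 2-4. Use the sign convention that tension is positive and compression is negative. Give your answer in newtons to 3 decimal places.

N=6 nodes, M=9 members, R=3 reactions → 2N=12, M+R=12
member 0 (0-1): L=2.8574, (cx,cy)=(0.3150,0.9491)
member 1 (0-2): L=2.1250, (cx,cy)=(1.0000,0.0000)
member 2 (1-2): L=2.9758, (cx,cy)=(0.4116,-0.9113)
member 3 (1-3): L=2.0276, (cx,cy)=(0.9992,-0.0399)
member 4 (2-3): L=2.7502, (cx,cy)=(0.2912,0.9566)
member 5 (2-4): L=1.8430, (cx,cy)=(1.0000,0.0000)
member 6 (3-4): L=2.8298, (cx,cy)=(0.3682,-0.9297)
member 7 (3-5): L=2.1069, (cx,cy)=(0.9844,0.1761)
member 8 (4-5): L=3.1744, (cx,cy)=(0.3251,0.9457)
solve A·x = −loads:
  F[0-1] = -295.0532 N (compression)
  F[0-2] = +519.2222 N (tension)
  F[1-2] = +317.0814 N (tension)
  F[1-3] = -223.6372 N (compression)
  F[2-3] = +328.1777 N (tension)
  F[2-4] = +127.8774 N (tension)
  F[3-4] = -347.2851 N (compression)
  F[3-5] = -0.0000 N (compression)
  F[4-5] = +0.0000 N (tension)
  Rx@0 = -426.2900 N
  Ry@0 = +280.0357 N
  Ry@4 = +322.8843 N

127.877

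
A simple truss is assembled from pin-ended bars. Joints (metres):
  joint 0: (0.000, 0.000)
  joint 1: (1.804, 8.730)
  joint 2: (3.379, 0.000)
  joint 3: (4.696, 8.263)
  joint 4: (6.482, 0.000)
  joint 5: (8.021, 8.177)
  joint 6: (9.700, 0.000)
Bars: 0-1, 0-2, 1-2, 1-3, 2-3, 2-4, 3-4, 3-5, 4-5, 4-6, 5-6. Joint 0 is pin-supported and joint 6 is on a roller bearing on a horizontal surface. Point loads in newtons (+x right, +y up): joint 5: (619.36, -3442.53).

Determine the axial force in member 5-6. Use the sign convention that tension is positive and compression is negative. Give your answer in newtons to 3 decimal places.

N=7 nodes, M=11 members, R=3 reactions → 2N=14, M+R=14
member 0 (0-1): L=8.9144, (cx,cy)=(0.2024,0.9793)
member 1 (0-2): L=3.3790, (cx,cy)=(1.0000,0.0000)
member 2 (1-2): L=8.8709, (cx,cy)=(0.1775,-0.9841)
member 3 (1-3): L=2.9295, (cx,cy)=(0.9872,-0.1594)
member 4 (2-3): L=8.3673, (cx,cy)=(0.1574,0.9875)
member 5 (2-4): L=3.1030, (cx,cy)=(1.0000,0.0000)
member 6 (3-4): L=8.4538, (cx,cy)=(0.2113,-0.9774)
member 7 (3-5): L=3.3261, (cx,cy)=(0.9997,-0.0259)
member 8 (4-5): L=8.3206, (cx,cy)=(0.1850,0.9827)
member 9 (4-6): L=3.2180, (cx,cy)=(1.0000,0.0000)
member 10 (5-6): L=8.3476, (cx,cy)=(0.2011,-0.9796)
solve A·x = −loads:
  F[0-1] = -75.3214 N (compression)
  F[0-2] = +634.6027 N (tension)
  F[1-2] = +79.7792 N (tension)
  F[1-3] = -29.7881 N (compression)
  F[2-3] = -79.5027 N (compression)
  F[2-4] = +661.2807 N (tension)
  F[3-4] = +77.0062 N (tension)
  F[3-5] = -58.2090 N (compression)
  F[4-5] = -76.5896 N (compression)
  F[4-6] = +691.7158 N (tension)
  F[5-6] = -3439.0495 N (compression)
  Rx@0 = -619.3600 N
  Ry@0 = +73.7630 N
  Ry@6 = +3368.7670 N

-3439.050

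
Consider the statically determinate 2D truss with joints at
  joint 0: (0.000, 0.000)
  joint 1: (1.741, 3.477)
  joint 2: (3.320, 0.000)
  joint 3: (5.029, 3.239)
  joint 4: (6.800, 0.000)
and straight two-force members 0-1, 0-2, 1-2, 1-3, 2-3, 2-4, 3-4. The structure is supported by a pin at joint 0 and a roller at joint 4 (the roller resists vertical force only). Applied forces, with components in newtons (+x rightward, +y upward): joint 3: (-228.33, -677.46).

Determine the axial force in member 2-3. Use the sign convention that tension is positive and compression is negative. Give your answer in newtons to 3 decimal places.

N=5 nodes, M=7 members, R=3 reactions → 2N=10, M+R=10
member 0 (0-1): L=3.8885, (cx,cy)=(0.4477,0.8942)
member 1 (0-2): L=3.3200, (cx,cy)=(1.0000,0.0000)
member 2 (1-2): L=3.8187, (cx,cy)=(0.4135,-0.9105)
member 3 (1-3): L=3.2966, (cx,cy)=(0.9974,-0.0722)
member 4 (2-3): L=3.6622, (cx,cy)=(0.4667,0.8844)
member 5 (2-4): L=3.4800, (cx,cy)=(1.0000,0.0000)
member 6 (3-4): L=3.6916, (cx,cy)=(0.4797,-0.8774)
solve A·x = −loads:
  F[0-1] = -318.9522 N (compression)
  F[0-2] = -85.5262 N (compression)
  F[1-2] = +335.6132 N (tension)
  F[1-3] = -282.3122 N (compression)
  F[2-3] = -345.5066 N (compression)
  F[2-4] = +214.4789 N (tension)
  F[3-4] = -447.0695 N (compression)
  Rx@0 = +228.3300 N
  Ry@0 = +285.1974 N
  Ry@4 = +392.2626 N

-345.507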